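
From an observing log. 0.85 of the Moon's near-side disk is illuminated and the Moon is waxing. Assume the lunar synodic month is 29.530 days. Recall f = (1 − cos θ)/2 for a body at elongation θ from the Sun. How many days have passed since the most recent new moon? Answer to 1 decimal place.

11.0 days

Invert f = (1 − cos θ)/2 to get cos θ = 1 − 2(0.85) = -0.700, hence θ₀ = arccos -0.700 = 134.4°.
Before full moon the principal value applies: θ = 134.4°.
At 360°/29.530 d per day, 134.4° corresponds to 11.03 days.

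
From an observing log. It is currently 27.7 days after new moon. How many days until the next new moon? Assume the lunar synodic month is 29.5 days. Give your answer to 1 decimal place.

The next new moon completes the synodic month: 29.5 − 27.7 = 1.800 days.

1.8 days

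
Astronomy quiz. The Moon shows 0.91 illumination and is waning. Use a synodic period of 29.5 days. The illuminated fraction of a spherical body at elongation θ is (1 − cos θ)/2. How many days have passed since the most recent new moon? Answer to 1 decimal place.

Invert f = (1 − cos θ)/2 to get cos θ = 1 − 2(0.91) = -0.820, hence θ₀ = arccos -0.820 = 145.1°.
A waning Moon lies in 180°–360°, so θ = 360° − 145.1° = 214.9°.
That fraction of the synodic month is 214.9/360 × 29.5 d ≈ 17.61 d.

17.6 days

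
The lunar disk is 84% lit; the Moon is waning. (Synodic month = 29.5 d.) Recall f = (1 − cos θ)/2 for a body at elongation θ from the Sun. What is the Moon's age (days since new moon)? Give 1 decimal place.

18.6 days

Invert f = (1 − cos θ)/2 to get cos θ = 1 − 2(0.84) = -0.680, hence θ₀ = arccos -0.680 = 132.8°.
Since the Moon is past full (waning), take the reflex angle: θ = 360° − 132.8° = 227.2°.
That fraction of the synodic month is 227.2/360 × 29.5 d ≈ 18.61 d.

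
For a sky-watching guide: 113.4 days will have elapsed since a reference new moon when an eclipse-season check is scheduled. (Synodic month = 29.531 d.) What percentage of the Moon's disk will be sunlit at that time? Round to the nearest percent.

Reduce mod P: 113.4 − 3×29.531 = 24.81 d into the current lunation.
The Moon has covered 24.81/29.531 of its cycle, so θ ≈ 360° × 24.81/29.531 = 302.4°.
With cos θ = 0.536, the lit fraction is (1 − 0.536)/2 ≈ 0.232, so 23%.

23%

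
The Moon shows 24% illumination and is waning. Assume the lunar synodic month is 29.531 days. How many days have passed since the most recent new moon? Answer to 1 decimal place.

24.7 days

Invert f = (1 − cos θ)/2 to get cos θ = 1 − 2(0.24) = 0.520, hence θ₀ = arccos 0.520 = 58.7°.
Since the Moon is past full (waning), take the reflex angle: θ = 360° − 58.7° = 301.3°.
That fraction of the synodic month is 301.3/360 × 29.531 d ≈ 24.72 d.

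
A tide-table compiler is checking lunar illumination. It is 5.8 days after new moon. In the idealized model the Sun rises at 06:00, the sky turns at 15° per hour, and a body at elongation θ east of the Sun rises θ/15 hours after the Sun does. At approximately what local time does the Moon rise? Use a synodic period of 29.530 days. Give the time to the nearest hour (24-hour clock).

Phase angle: θ = 360°·(5.8 d)/(29.530 d) = 70.7°.
At 15° of sky rotation per hour, 70.7° corresponds to a 4.71 h lag.
06:00 + 4.71 h ≈ 10:43 → 11:00 to the nearest hour.

11:00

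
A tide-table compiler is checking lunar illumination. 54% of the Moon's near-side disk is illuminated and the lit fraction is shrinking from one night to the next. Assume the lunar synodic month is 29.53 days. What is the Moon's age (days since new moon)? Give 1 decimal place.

cos θ = 1 − 2f = -0.080, giving a principal value of 94.6°.
Since the Moon is past full (waning), take the reflex angle: θ = 360° − 94.6° = 265.4°.
That fraction of the synodic month is 265.4/360 × 29.53 d ≈ 21.77 d.

21.8 days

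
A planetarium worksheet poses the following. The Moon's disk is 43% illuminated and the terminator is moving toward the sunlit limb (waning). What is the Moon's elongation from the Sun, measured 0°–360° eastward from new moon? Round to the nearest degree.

278°

From f = (1 − cos θ)/2: cos θ = 1 − 2×0.43 = 0.140; arccos → 82.0°.
A waning Moon lies in 180°–360°, so θ = 360° − 82.0° = 278.0°.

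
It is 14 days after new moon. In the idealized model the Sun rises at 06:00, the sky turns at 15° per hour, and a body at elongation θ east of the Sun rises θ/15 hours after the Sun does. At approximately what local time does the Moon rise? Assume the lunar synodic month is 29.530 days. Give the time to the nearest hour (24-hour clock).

17:00

The Moon has covered 14/29.530 of its cycle, so θ ≈ 360° × 14/29.530 = 170.7°.
The Moon trails the Sun by θ/15 = 170.7/15 ≈ 11.38 hours.
06:00 + 11.38 h ≈ 17:23 → 17:00 to the nearest hour.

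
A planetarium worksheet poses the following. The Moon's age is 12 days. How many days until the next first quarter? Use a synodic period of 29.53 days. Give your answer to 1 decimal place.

First quarter occurs at elongation 90°, i.e. at age 29.53 × 90/360 = 7.383 d.
Already past this cycle's first quarter; the next is at 7.383 + 29.53 = 36.913 d, so 36.913 − 12 = 24.913 days.

24.9 days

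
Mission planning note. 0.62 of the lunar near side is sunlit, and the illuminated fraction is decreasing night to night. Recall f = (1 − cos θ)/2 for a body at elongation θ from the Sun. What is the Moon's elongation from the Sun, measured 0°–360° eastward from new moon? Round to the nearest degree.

Invert f = (1 − cos θ)/2 to get cos θ = 1 − 2(0.62) = -0.240, hence θ₀ = arccos -0.240 = 103.9°.
A waning Moon lies in 180°–360°, so θ = 360° − 103.9° = 256.1°.

256°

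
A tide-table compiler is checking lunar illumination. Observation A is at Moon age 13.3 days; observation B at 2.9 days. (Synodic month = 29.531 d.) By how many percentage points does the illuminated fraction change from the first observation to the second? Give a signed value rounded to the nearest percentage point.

-88 pp

θ₁ = 360° × 13.3/29.531 = 162.1°, f₁ = (1 − cos θ₁)/2 = 0.976.
θ₂ = 360° × 2.9/29.531 = 35.4°, f₂ = (1 − cos θ₂)/2 = 0.092.
Change = f₂ − f₁ = -0.884 → -88 percentage points.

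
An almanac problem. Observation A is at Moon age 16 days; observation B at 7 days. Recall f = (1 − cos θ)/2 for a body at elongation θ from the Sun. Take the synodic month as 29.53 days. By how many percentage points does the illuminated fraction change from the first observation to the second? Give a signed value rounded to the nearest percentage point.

First observation: θ = 360°·16/29.53 = 195.1°, so f = 0.983.
Second observation: θ = 85.3°, f = 0.459.
Δf = 0.459 − 0.983 = -0.523, i.e. -52 pp.

-52 pp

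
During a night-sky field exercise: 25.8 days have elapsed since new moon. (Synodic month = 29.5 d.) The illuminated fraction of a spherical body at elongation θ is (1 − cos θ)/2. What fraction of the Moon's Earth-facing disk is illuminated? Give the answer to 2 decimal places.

0.15

Phase angle: θ = 360°·(25.8 d)/(29.5 d) = 314.8°.
cos 314.8° = 0.705, so f = (1 − 0.705)/2 = 0.147.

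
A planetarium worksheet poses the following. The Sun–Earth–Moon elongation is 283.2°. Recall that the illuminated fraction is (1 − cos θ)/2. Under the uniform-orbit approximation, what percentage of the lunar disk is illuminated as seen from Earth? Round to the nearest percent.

Half-versine of 283.2°: (1 − 0.228)/2 = 0.386, i.e. 39%.

39%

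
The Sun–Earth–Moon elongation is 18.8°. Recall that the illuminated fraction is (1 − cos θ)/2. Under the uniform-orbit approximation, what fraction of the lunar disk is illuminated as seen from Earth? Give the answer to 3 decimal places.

cos 18.8° = 0.947, so f = (1 − 0.947)/2 = 0.027.

0.027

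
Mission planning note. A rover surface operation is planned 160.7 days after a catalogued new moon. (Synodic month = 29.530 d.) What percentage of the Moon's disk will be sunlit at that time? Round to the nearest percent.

160.7/29.530 = 5.442 lunations, so 5 complete cycles and 13.05 d into the next.
The Moon has covered 13.05/29.530 of its cycle, so θ ≈ 360° × 13.05/29.530 = 159.1°.
cos 159.1° = (-0.934), so f = (1 − (-0.934))/2 = 0.967, so 97%.

97%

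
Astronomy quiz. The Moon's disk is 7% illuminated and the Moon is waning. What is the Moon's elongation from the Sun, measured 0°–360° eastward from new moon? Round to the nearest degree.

329°

From f = (1 − cos θ)/2: cos θ = 1 − 2×0.07 = 0.860; arccos → 30.7°.
Waning ⇒ past full, so θ = 360° − 30.7° = 329.3°.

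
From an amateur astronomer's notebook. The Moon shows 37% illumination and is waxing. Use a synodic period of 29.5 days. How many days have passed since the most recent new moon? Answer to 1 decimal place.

6.1 days

cos θ = 1 − 2f = 0.260, giving a principal value of 74.9°.
Before full moon the principal value applies: θ = 74.9°.
That fraction of the synodic month is 74.9/360 × 29.5 d ≈ 6.14 d.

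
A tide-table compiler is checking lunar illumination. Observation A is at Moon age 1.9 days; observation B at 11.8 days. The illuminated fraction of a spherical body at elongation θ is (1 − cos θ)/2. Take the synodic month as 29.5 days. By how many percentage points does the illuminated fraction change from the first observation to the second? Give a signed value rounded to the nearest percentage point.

θ₁ = 360° × 1.9/29.5 = 23.2°, f₁ = (1 − cos θ₁)/2 = 0.040.
θ₂ = 360° × 11.8/29.5 = 144.0°, f₂ = (1 − cos θ₂)/2 = 0.905.
Change = f₂ − f₁ = +0.864 → +86 percentage points.

+86 pp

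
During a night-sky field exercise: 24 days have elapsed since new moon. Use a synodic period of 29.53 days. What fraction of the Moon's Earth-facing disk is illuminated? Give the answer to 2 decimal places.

0.31

The Moon has covered 24/29.53 of its cycle, so θ ≈ 360° × 24/29.53 = 292.6°.
cos 292.6° = 0.384, so f = (1 − 0.384)/2 = 0.308.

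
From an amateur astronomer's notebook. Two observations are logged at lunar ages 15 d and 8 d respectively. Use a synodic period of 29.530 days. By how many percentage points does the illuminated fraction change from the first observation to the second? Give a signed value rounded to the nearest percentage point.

-43 pp

θ₁ = 360° × 15/29.530 = 182.9°, f₁ = (1 − cos θ₁)/2 = 0.999.
θ₂ = 360° × 8/29.530 = 97.5°, f₂ = (1 − cos θ₂)/2 = 0.566.
Change = f₂ − f₁ = -0.434 → -43 percentage points.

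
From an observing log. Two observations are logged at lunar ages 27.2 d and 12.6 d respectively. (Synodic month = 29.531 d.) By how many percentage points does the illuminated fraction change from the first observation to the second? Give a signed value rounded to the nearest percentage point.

First observation: θ = 360°·27.2/29.531 = 331.6°, so f = 0.060.
Second observation: θ = 153.6°, f = 0.948.
Δf = 0.948 − 0.060 = +0.888, i.e. +89 pp.

+89 pp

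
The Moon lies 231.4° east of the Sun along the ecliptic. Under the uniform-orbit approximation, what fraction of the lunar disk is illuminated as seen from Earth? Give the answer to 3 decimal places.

cos 231.4° = (-0.624), so f = (1 − (-0.624))/2 = 0.812.

0.812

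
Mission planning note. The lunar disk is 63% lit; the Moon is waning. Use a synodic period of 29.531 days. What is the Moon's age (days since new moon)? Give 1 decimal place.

20.9 days

cos θ = 1 − 2f = -0.260, giving a principal value of 105.1°.
Since the Moon is past full (waning), take the reflex angle: θ = 360° − 105.1° = 254.9°.
That fraction of the synodic month is 254.9/360 × 29.531 d ≈ 20.91 d.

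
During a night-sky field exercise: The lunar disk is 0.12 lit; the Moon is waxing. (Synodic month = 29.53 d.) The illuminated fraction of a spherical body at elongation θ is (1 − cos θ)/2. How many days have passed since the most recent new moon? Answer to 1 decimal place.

3.3 days

cos θ = 1 − 2f = 0.760, giving a principal value of 40.5°.
Before full moon the principal value applies: θ = 40.5°.
At 360°/29.53 d per day, 40.5° corresponds to 3.33 days.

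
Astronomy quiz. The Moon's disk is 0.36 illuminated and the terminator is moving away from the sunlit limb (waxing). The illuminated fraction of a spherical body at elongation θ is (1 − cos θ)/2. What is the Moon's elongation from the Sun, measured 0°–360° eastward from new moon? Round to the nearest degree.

74°

From f = (1 − cos θ)/2: cos θ = 1 − 2×0.36 = 0.280; arccos → 73.7°.
Waxing ⇒ before full, so θ = 73.7°.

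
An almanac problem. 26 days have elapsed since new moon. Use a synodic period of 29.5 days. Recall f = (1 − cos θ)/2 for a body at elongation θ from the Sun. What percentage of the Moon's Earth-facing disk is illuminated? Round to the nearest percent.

Elongation θ = 360° × 26/29.5 ≈ 317.3°.
cos 317.3° = 0.735, so f = (1 − 0.735)/2 = 0.133, so 13%.

13%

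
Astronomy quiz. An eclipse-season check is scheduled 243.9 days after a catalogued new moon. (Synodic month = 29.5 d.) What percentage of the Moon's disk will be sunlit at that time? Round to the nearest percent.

243.9 d spans 8 complete synodic months (8 × 29.5 = 236.00 d) plus 7.90 d.
The Moon has covered 7.90/29.5 of its cycle, so θ ≈ 360° × 7.90/29.5 = 96.4°.
cos 96.4° = (-0.112), so f = (1 − (-0.112))/2 = 0.556, so 56%.

56%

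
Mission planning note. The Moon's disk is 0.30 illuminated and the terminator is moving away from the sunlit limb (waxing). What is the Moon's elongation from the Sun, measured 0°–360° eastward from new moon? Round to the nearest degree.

66°

From f = (1 − cos θ)/2: cos θ = 1 − 2×0.30 = 0.400; arccos → 66.4°.
Before full moon the principal value applies: θ = 66.4°.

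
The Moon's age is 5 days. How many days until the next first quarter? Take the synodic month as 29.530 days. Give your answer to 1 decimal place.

First quarter occurs at elongation 90°, i.e. at age 29.530 × 90/360 = 7.383 d.
That is 7.383 − 5 = 2.383 days ahead.

2.4 days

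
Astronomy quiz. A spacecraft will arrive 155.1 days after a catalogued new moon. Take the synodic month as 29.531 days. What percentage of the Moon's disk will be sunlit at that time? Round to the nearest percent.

51%

155.1/29.531 = 5.252 lunations, so 5 complete cycles and 7.44 d into the next.
Elongation θ = 360° × 7.44/29.531 ≈ 90.8°.
cos 90.8° = (-0.013), so f = (1 − (-0.013))/2 = 0.507, so 51%.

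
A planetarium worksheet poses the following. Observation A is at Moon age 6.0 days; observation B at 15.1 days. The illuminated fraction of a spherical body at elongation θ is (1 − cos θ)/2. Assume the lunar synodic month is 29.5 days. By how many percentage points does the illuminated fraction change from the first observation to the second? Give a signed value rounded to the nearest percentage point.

+64 percentage points

First observation: θ = 360°·6.0/29.5 = 73.2°, so f = 0.356.
Second observation: θ = 184.3°, f = 0.999.
Δf = 0.999 − 0.356 = +0.643, i.e. +64 pp.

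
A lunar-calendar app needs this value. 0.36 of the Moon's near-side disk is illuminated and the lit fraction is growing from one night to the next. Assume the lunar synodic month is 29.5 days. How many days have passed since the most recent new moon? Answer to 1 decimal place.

6.0 days

From f = (1 − cos θ)/2: cos θ = 1 − 2×0.36 = 0.280; arccos → 73.7°.
Before full moon the principal value applies: θ = 73.7°.
At 360°/29.5 d per day, 73.7° corresponds to 6.04 days.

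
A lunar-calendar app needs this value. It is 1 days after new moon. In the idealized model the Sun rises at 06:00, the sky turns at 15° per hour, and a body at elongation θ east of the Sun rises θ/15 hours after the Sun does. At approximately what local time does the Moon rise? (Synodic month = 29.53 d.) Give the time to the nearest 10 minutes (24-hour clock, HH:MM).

The Moon has covered 1/29.53 of its cycle, so θ ≈ 360° × 1/29.53 = 12.2°.
At 15° of sky rotation per hour, 12.2° corresponds to a 0.81 h lag.
06:00 + 0.813 h ≈ 06:49 → 06:50 to the nearest ten minutes.

06:50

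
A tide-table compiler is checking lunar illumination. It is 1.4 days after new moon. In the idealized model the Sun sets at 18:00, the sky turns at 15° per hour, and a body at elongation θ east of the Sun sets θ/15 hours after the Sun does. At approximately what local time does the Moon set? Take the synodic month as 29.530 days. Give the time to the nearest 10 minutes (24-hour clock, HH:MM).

19:10

The Moon has covered 1.4/29.530 of its cycle, so θ ≈ 360° × 1.4/29.530 = 17.1°.
At 15° of sky rotation per hour, 17.1° corresponds to a 1.14 h lag.
18:00 + 1.138 h ≈ 19:08 → 19:10 to the nearest ten minutes.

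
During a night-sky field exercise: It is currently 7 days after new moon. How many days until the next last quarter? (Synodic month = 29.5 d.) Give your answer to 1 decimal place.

Last quarter is 0.75 of the way through the cycle: age 0.75 × 29.5 = 22.125 d.
That is 22.125 − 7 = 15.125 days ahead.

15.1 days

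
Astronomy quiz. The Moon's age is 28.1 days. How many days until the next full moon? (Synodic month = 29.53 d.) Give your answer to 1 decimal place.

16.2 days

Full moon occurs at elongation 180°, i.e. at age 29.53 × 180/360 = 14.765 d.
This lunation's full moon (14.765 d) has passed, so add one period: 44.295 − 28.1 = 16.195 days.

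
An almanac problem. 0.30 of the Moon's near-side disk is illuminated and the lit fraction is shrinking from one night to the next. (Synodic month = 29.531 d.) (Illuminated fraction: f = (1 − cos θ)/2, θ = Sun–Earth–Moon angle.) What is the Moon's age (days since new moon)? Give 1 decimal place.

cos θ = 1 − 2f = 0.400, giving a principal value of 66.4°.
Since the Moon is past full (waning), take the reflex angle: θ = 360° − 66.4° = 293.6°.
That fraction of the synodic month is 293.6/360 × 29.531 d ≈ 24.08 d.

24.1 days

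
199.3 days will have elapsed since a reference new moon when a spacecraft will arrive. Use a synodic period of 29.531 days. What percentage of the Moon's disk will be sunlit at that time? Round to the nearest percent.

50%

199.3 d spans 6 complete synodic months (6 × 29.531 = 177.19 d) plus 22.11 d.
Phase angle: θ = 360°·(22.11 d)/(29.531 d) = 269.6°.
With cos θ = (-0.007), the lit fraction is (1 − (-0.007))/2 ≈ 0.504, so 50%.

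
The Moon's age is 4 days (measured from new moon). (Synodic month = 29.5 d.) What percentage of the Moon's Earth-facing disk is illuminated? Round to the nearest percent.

17%

Phase angle: θ = 360°·(4 d)/(29.5 d) = 48.8°.
With cos θ = 0.659, the lit fraction is (1 − 0.659)/2 ≈ 0.171, so 17%.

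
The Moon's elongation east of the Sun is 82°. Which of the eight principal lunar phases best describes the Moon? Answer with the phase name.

first quarter

82° lies in the first quarter sector of the 8-phase cycle.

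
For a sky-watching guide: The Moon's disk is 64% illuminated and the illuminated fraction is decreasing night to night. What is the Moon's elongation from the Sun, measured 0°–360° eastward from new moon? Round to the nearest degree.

254°

cos θ = 1 − 2f = -0.280, giving a principal value of 106.3°.
Since the Moon is past full (waning), take the reflex angle: θ = 360° − 106.3° = 253.7°.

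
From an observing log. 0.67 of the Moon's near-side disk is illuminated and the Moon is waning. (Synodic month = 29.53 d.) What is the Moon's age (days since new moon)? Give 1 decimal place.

From f = (1 − cos θ)/2: cos θ = 1 − 2×0.67 = -0.340; arccos → 109.9°.
A waning Moon lies in 180°–360°, so θ = 360° − 109.9° = 250.1°.
At 360°/29.53 d per day, 250.1° corresponds to 20.52 days.

20.5 days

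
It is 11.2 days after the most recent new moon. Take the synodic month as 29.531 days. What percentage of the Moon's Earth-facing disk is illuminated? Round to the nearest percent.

Elongation θ = 360° × 11.2/29.531 ≈ 136.5°.
Illuminated fraction = (1 − cos 136.5°)/2 = (1 − (-0.726))/2 ≈ 0.863, so 86%.

86%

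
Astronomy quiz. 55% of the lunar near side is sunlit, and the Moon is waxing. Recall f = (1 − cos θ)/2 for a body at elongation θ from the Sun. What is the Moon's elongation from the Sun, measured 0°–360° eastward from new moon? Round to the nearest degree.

96°

cos θ = 1 − 2f = -0.100, giving a principal value of 95.7°.
Waxing ⇒ before full, so θ = 95.7°.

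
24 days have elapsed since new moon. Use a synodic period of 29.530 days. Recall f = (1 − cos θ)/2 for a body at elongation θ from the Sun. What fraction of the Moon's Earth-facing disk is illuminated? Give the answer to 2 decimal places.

0.31

The Moon has covered 24/29.530 of its cycle, so θ ≈ 360° × 24/29.530 = 292.6°.
With cos θ = 0.384, the lit fraction is (1 − 0.384)/2 ≈ 0.308.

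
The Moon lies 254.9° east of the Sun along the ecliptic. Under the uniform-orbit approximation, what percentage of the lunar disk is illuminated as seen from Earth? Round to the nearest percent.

63%

cos 254.9° = (-0.261), so f = (1 − (-0.261))/2 = 0.630, i.e. 63%.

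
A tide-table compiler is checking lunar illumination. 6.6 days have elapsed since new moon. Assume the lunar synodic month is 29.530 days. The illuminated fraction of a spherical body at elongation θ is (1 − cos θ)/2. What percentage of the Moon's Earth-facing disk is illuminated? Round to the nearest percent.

42%

The Moon has covered 6.6/29.530 of its cycle, so θ ≈ 360° × 6.6/29.530 = 80.5°.
Illuminated fraction = (1 − cos 80.5°)/2 = (1 − 0.166)/2 ≈ 0.417, so 42%.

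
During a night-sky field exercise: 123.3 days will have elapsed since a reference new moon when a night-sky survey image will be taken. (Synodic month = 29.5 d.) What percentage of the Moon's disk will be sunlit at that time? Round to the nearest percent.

123.3/29.5 = 4.180 lunations, so 4 complete cycles and 5.30 d into the next.
Elongation θ = 360° × 5.30/29.5 ≈ 64.7°.
cos 64.7° = 0.428, so f = (1 − 0.428)/2 = 0.286, so 29%.

29%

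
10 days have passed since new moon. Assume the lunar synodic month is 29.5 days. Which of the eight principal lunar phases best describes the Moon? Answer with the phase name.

At 10/29.5 of the cycle, θ ≈ 122° — the waxing gibbous range.

waxing gibbous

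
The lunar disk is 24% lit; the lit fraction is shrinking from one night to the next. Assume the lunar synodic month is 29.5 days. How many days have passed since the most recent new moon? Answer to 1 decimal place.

Invert f = (1 − cos θ)/2 to get cos θ = 1 − 2(0.24) = 0.520, hence θ₀ = arccos 0.520 = 58.7°.
Waning ⇒ past full, so θ = 360° − 58.7° = 301.3°.
That fraction of the synodic month is 301.3/360 × 29.5 d ≈ 24.69 d.

24.7 days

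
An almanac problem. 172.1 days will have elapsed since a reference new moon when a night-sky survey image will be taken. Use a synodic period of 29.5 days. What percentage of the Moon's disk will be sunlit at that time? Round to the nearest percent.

25%

Reduce mod P: 172.1 − 5×29.5 = 24.60 d into the current lunation.
Elongation θ = 360° × 24.60/29.5 ≈ 300.2°.
Illuminated fraction = (1 − cos 300.2°)/2 = (1 − 0.503)/2 ≈ 0.248, so 25%.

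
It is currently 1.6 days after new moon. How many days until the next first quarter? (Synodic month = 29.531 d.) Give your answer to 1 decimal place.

5.8 days

First quarter occurs at elongation 90°, i.e. at age 29.531 × 90/360 = 7.383 d.
So 5.783 days remain (7.383 − 1.6).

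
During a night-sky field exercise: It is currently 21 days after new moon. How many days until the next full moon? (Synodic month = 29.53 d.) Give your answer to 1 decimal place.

23.3 days

Full moon is 0.5 of the way through the cycle: age 0.5 × 29.53 = 14.765 d.
This lunation's full moon (14.765 d) has passed, so add one period: 44.295 − 21 = 23.295 days.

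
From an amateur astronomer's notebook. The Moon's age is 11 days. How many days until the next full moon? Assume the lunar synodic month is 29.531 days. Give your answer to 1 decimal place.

Full moon occurs at elongation 180°, i.e. at age 29.531 × 180/360 = 14.765 d.
That is 14.765 − 11 = 3.765 days ahead.

3.8 days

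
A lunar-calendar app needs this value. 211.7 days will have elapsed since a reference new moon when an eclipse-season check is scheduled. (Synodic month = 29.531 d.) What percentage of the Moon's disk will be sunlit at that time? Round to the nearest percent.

211.7 d spans 7 complete synodic months (7 × 29.531 = 206.72 d) plus 4.98 d.
Phase angle: θ = 360°·(4.98 d)/(29.531 d) = 60.7°.
cos 60.7° = 0.489, so f = (1 − 0.489)/2 = 0.256, so 26%.

26%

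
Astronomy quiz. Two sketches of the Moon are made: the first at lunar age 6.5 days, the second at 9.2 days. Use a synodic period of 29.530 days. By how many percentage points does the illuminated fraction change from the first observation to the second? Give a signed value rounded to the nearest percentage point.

θ₁ = 360° × 6.5/29.530 = 79.2°, f₁ = (1 − cos θ₁)/2 = 0.407.
θ₂ = 360° × 9.2/29.530 = 112.2°, f₂ = (1 − cos θ₂)/2 = 0.689.
Change = f₂ − f₁ = +0.282 → +28 percentage points.

+28 pp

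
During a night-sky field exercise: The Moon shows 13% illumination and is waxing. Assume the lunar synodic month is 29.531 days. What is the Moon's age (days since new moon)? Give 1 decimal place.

Invert f = (1 − cos θ)/2 to get cos θ = 1 − 2(0.13) = 0.740, hence θ₀ = arccos 0.740 = 42.3°.
Waxing ⇒ before full, so θ = 42.3°.
That fraction of the synodic month is 42.3/360 × 29.531 d ≈ 3.47 d.

3.5 days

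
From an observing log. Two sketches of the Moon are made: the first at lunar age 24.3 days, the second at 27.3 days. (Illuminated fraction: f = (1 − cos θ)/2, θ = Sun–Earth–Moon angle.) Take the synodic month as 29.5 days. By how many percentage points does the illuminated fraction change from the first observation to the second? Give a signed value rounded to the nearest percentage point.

First observation: θ = 360°·24.3/29.5 = 296.5°, so f = 0.277.
Second observation: θ = 333.2°, f = 0.054.
Δf = 0.054 − 0.277 = -0.223, i.e. -22 pp.

-22 pp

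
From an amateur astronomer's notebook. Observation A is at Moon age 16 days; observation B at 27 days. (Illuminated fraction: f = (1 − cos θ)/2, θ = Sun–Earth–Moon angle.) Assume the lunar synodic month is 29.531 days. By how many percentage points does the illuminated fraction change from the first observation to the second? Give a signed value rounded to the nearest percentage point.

First observation: θ = 360°·16/29.531 = 195.0°, so f = 0.983.
Second observation: θ = 329.1°, f = 0.071.
Δf = 0.071 − 0.983 = -0.912, i.e. -91 pp.

-91 pp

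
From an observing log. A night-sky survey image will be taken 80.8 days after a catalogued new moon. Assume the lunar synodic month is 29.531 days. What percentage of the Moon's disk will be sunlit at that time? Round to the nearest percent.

54%

Reduce mod P: 80.8 − 2×29.531 = 21.74 d into the current lunation.
Phase angle: θ = 360°·(21.74 d)/(29.531 d) = 265.0°.
With cos θ = (-0.087), the lit fraction is (1 − (-0.087))/2 ≈ 0.544, so 54%.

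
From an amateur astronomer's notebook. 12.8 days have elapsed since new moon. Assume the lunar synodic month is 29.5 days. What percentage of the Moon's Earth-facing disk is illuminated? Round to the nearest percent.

The Moon has covered 12.8/29.5 of its cycle, so θ ≈ 360° × 12.8/29.5 = 156.2°.
Illuminated fraction = (1 − cos 156.2°)/2 = (1 − (-0.915))/2 ≈ 0.957, so 96%.

96%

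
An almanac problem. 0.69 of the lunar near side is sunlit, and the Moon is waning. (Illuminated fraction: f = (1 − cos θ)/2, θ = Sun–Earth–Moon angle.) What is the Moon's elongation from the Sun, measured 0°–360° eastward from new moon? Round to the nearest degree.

cos θ = 1 − 2f = -0.380, giving a principal value of 112.3°.
Since the Moon is past full (waning), take the reflex angle: θ = 360° − 112.3° = 247.7°.

248°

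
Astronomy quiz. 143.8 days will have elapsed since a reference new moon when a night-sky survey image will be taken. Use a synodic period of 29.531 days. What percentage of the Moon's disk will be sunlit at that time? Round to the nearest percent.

16%

143.8/29.531 = 4.869 lunations, so 4 complete cycles and 25.68 d into the next.
Elongation θ = 360° × 25.68/29.531 ≈ 313.0°.
With cos θ = 0.682, the lit fraction is (1 − 0.682)/2 ≈ 0.159, so 16%.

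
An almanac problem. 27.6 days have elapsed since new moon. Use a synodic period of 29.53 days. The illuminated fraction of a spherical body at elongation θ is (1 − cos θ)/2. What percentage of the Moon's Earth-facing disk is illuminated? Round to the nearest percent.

Elongation θ = 360° × 27.6/29.53 ≈ 336.5°.
With cos θ = 0.917, the lit fraction is (1 − 0.917)/2 ≈ 0.042, so 4%.

4%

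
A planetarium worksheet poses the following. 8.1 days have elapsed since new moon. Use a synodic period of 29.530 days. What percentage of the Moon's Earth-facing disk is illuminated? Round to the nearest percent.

58%

Phase angle: θ = 360°·(8.1 d)/(29.530 d) = 98.7°.
With cos θ = (-0.152), the lit fraction is (1 − (-0.152))/2 ≈ 0.576, so 58%.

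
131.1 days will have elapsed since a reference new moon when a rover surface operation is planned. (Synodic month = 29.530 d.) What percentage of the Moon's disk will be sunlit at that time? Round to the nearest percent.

131.1 d spans 4 complete synodic months (4 × 29.530 = 118.12 d) plus 12.98 d.
Phase angle: θ = 360°·(12.98 d)/(29.530 d) = 158.2°.
Illuminated fraction = (1 − cos 158.2°)/2 = (1 − (-0.929))/2 ≈ 0.964, so 96%.

96%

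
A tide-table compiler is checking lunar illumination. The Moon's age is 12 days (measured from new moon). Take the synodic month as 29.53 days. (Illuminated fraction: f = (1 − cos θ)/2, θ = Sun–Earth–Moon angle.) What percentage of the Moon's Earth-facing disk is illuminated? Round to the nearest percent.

92%

The Moon has covered 12/29.53 of its cycle, so θ ≈ 360° × 12/29.53 = 146.3°.
Illuminated fraction = (1 − cos 146.3°)/2 = (1 − (-0.832))/2 ≈ 0.916, so 92%.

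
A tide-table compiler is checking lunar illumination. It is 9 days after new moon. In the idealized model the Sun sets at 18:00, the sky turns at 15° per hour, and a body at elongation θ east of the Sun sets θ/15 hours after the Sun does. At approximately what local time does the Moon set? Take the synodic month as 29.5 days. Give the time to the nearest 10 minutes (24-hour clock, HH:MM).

Phase angle: θ = 360°·(9 d)/(29.5 d) = 109.8°.
At 15° of sky rotation per hour, 109.8° corresponds to a 7.32 h lag.
18:00 + 7.322 h ≈ 01:19 → 01:20 to the nearest ten minutes.

01:20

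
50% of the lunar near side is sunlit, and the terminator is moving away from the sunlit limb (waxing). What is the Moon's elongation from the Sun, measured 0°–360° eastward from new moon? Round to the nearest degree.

90°

Invert f = (1 − cos θ)/2 to get cos θ = 1 − 2(0.50) = 0.000, hence θ₀ = arccos 0.000 = 90.0°.
The Moon is waxing (0°–180°), so θ = 90.0° directly.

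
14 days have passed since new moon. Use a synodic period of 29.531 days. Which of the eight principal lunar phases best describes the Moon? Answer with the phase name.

θ ≈ 360° × 14/29.531 = 171°, which falls in the full moon sector.

full moon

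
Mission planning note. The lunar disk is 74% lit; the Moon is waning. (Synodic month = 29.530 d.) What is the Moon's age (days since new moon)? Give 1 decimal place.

Invert f = (1 − cos θ)/2 to get cos θ = 1 − 2(0.74) = -0.480, hence θ₀ = arccos -0.480 = 118.7°.
Since the Moon is past full (waning), take the reflex angle: θ = 360° − 118.7° = 241.3°.
That fraction of the synodic month is 241.3/360 × 29.530 d ≈ 19.79 d.

19.8 days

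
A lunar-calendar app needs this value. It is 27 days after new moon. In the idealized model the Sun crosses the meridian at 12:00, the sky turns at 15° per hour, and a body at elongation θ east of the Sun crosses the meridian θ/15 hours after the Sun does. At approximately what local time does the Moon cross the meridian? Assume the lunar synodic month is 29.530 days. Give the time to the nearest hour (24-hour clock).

10:00

Elongation θ = 360° × 27/29.530 ≈ 329.2°.
The Moon trails the Sun by θ/15 = 329.2/15 ≈ 21.94 hours.
12:00 + 21.94 h ≈ 09:57 → 10:00 to the nearest hour.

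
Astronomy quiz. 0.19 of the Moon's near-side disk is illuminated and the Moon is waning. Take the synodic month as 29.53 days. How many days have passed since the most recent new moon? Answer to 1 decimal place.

From f = (1 − cos θ)/2: cos θ = 1 − 2×0.19 = 0.620; arccos → 51.7°.
Since the Moon is past full (waning), take the reflex angle: θ = 360° − 51.7° = 308.3°.
Age = 29.53 × 308.3°/360° ≈ 25.29 days.

25.3 days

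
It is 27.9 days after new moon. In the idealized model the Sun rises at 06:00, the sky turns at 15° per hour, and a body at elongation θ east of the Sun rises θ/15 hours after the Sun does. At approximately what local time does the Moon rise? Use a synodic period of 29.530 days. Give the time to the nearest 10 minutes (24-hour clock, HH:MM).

04:40

Phase angle: θ = 360°·(27.9 d)/(29.530 d) = 340.1°.
At 15° of sky rotation per hour, 340.1° corresponds to a 22.68 h lag.
06:00 + 22.675 h ≈ 04:41 → 04:40 to the nearest ten minutes.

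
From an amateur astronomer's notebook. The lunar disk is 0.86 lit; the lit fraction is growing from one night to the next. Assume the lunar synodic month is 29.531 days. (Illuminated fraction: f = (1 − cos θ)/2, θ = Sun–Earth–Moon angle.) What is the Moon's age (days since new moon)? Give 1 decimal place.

11.2 days

Invert f = (1 − cos θ)/2 to get cos θ = 1 − 2(0.86) = -0.720, hence θ₀ = arccos -0.720 = 136.1°.
The Moon is waxing (0°–180°), so θ = 136.1° directly.
Age = 29.531 × 136.1°/360° ≈ 11.16 days.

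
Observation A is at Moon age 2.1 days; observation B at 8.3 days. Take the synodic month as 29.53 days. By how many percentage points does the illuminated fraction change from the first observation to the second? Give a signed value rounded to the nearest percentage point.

First observation: θ = 360°·2.1/29.53 = 25.6°, so f = 0.049.
Second observation: θ = 101.2°, f = 0.597.
Δf = 0.597 − 0.049 = +0.548, i.e. +55 pp.

+55 percentage points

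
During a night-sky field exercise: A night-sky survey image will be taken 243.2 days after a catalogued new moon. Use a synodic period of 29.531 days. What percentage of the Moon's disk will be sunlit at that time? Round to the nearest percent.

243.2 d spans 8 complete synodic months (8 × 29.531 = 236.25 d) plus 6.95 d.
The Moon has covered 6.95/29.531 of its cycle, so θ ≈ 360° × 6.95/29.531 = 84.7°.
Illuminated fraction = (1 − cos 84.7°)/2 = (1 − 0.092)/2 ≈ 0.454, so 45%.

45%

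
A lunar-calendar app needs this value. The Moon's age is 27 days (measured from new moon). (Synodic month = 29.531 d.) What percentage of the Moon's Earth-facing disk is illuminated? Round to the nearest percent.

The Moon has covered 27/29.531 of its cycle, so θ ≈ 360° × 27/29.531 = 329.1°.
Illuminated fraction = (1 − cos 329.1°)/2 = (1 − 0.858)/2 ≈ 0.071, so 7%.

7%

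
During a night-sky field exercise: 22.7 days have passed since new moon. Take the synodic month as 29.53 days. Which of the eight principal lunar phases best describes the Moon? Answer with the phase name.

last quarter

At 22.7/29.53 of the cycle, θ ≈ 277° — the last quarter range.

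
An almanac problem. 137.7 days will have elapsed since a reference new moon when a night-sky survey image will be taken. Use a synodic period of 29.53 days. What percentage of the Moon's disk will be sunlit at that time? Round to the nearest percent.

137.7/29.53 = 4.663 lunations, so 4 complete cycles and 19.58 d into the next.
Elongation θ = 360° × 19.58/29.53 ≈ 238.7°.
With cos θ = (-0.520), the lit fraction is (1 − (-0.520))/2 ≈ 0.760, so 76%.

76%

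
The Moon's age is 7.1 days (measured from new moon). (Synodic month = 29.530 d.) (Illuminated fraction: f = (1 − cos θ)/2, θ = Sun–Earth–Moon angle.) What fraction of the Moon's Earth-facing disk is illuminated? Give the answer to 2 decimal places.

0.47

Elongation θ = 360° × 7.1/29.530 ≈ 86.6°.
cos 86.6° = 0.060, so f = (1 − 0.060)/2 = 0.470.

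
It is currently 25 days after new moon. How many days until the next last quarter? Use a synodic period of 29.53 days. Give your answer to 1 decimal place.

26.7 days

Last quarter is 0.75 of the way through the cycle: age 0.75 × 29.53 = 22.148 d.
Already past this cycle's last quarter; the next is at 22.148 + 29.53 = 51.678 d, so 51.678 − 25 = 26.678 days.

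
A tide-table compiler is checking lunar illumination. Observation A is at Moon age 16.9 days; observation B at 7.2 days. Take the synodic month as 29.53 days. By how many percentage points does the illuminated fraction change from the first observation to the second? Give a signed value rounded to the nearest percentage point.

-47 percentage points

First observation: θ = 360°·16.9/29.53 = 206.0°, so f = 0.949.
Second observation: θ = 87.8°, f = 0.481.
Δf = 0.481 − 0.949 = -0.469, i.e. -47 pp.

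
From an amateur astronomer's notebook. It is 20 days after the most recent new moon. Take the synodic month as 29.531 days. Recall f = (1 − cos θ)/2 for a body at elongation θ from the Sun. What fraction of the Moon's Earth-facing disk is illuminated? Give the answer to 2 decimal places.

Phase angle: θ = 360°·(20 d)/(29.531 d) = 243.8°.
cos 243.8° = (-0.441), so f = (1 − (-0.441))/2 = 0.721.

0.72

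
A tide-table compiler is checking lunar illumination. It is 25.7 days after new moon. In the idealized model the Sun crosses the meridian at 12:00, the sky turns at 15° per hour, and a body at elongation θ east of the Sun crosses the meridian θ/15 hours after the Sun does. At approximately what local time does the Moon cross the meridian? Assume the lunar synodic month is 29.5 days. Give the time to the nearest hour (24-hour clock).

Phase angle: θ = 360°·(25.7 d)/(29.5 d) = 313.6°.
Delay after the Sun = 313.6° / (15°/h) ≈ 20.91 h.
12:00 + 20.91 h ≈ 08:55 → 09:00 to the nearest hour.

09:00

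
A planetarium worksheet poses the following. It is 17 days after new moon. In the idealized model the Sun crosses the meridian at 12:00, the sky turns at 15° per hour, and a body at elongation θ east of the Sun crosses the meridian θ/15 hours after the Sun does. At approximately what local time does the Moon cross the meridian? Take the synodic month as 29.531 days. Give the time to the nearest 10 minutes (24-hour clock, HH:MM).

Phase angle: θ = 360°·(17 d)/(29.531 d) = 207.2°.
The Moon trails the Sun by θ/15 = 207.2/15 ≈ 13.82 hours.
12:00 + 13.816 h ≈ 01:49 → 01:50 to the nearest ten minutes.

01:50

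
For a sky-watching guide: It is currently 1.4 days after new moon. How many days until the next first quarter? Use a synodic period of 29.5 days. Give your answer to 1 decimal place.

6.0 days

First quarter is 0.25 of the way through the cycle: age 0.25 × 29.5 = 7.375 d.
So 5.975 days remain (7.375 − 1.4).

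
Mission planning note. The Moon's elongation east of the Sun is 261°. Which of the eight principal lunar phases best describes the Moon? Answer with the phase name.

last quarter

261° lies in the last quarter sector of the 8-phase cycle.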